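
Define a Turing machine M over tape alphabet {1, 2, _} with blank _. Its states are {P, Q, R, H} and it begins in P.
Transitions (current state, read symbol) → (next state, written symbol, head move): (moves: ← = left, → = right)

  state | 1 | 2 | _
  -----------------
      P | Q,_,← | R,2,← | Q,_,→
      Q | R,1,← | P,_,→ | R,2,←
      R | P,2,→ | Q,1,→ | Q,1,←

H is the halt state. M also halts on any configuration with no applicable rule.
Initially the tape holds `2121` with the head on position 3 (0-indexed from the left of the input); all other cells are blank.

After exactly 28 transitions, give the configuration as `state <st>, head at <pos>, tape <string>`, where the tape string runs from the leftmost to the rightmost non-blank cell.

P | 212[1]___   read 1 → write _, move ←, go to Q
Q | 21[2]____   read 2 → write _, move →, go to P
P | 21_[_]___   read _ → write _, move →, go to Q
Q | 21__[_]__   read _ → write 2, move ←, go to R
R | 21_[_]2__   read _ → write 1, move ←, go to Q
Q | 21[_]12__   read _ → write 2, move ←, go to R
R | 2[1]212__   read 1 → write 2, move →, go to P
P | 22[2]12__   read 2 → write 2, move ←, go to R
R | 2[2]212__   read 2 → write 1, move →, go to Q
Q | 21[2]12__   read 2 → write _, move →, go to P
P | 21_[1]2__   read 1 → write _, move ←, go to Q
Q | 21[_]_2__   read _ → write 2, move ←, go to R
R | 2[1]2_2__   read 1 → write 2, move →, go to P
P | 22[2]_2__   read 2 → write 2, move ←, go to R
R | 2[2]2_2__   read 2 → write 1, move →, go to Q
Q | 21[2]_2__   read 2 → write _, move →, go to P
P | 21_[_]2__   read _ → write _, move →, go to Q
Q | 21__[2]__   read 2 → write _, move →, go to P
P | 21___[_]_   read _ → write _, move →, go to Q
Q | 21____[_]   read _ → write 2, move ←, go to R
R | 21___[_]2   read _ → write 1, move ←, go to Q
Q | 21__[_]12   read _ → write 2, move ←, go to R
R | 21_[_]212   read _ → write 1, move ←, go to Q
Q | 21[_]1212   read _ → write 2, move ←, go to R
R | 2[1]21212   read 1 → write 2, move →, go to P
P | 22[2]1212   read 2 → write 2, move ←, go to R
R | 2[2]21212   read 2 → write 1, move →, go to Q
Q | 21[2]1212   read 2 → write _, move →, go to P
P | 21_[1]212
After 28 steps: state P, head at 3, tape 21_1212.

state P, head at 3, tape 21_1212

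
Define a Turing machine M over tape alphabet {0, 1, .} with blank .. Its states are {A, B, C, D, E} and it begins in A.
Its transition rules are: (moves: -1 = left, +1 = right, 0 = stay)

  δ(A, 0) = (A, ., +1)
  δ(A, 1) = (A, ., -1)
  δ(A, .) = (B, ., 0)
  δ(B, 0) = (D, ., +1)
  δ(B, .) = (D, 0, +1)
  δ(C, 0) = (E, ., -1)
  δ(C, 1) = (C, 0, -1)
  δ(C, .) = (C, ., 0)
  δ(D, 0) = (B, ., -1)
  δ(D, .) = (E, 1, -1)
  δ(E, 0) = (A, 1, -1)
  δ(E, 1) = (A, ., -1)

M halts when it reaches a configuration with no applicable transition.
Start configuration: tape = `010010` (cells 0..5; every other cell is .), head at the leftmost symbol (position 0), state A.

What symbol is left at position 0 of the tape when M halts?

A | .[0]10010   read 0 → write ., move +1, go to A
A | ..[1]0010   read 1 → write ., move -1, go to A
A | .[.].0010   read . → write ., move 0, go to B
B | .[.].0010   read . → write 0, move +1, go to D
D | .0[.]0010   read . → write 1, move -1, go to E
E | .[0]10010   read 0 → write 1, move -1, go to A
A | [.]110010   read . → write ., move 0, go to B
B | [.]110010   read . → write 0, move +1, go to D
D | 0[1]10010
Cell 0 holds 1 when M halts.

1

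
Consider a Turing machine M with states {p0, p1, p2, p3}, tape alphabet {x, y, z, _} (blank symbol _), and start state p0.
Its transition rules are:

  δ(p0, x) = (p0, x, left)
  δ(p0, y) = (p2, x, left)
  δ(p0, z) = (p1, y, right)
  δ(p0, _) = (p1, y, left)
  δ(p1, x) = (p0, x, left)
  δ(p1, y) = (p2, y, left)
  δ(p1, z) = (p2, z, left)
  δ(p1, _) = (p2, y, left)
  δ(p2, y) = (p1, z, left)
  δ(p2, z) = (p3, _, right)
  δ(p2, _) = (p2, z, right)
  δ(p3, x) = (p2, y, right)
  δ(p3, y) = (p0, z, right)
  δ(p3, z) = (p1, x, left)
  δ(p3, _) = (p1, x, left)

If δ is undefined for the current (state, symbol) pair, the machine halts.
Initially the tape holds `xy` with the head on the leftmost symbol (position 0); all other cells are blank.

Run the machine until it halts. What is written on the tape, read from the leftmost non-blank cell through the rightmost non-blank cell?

state=p0 head=0 tape=____[x]y   (p0,x)→(p0,x,left)
state=p0 head=-1 tape=___[_]xy   (p0,_)→(p1,y,left)
state=p1 head=-2 tape=__[_]yxy   (p1,_)→(p2,y,left)
state=p2 head=-3 tape=_[_]yyxy   (p2,_)→(p2,z,right)
state=p2 head=-2 tape=_z[y]yxy   (p2,y)→(p1,z,left)
state=p1 head=-3 tape=_[z]zyxy   (p1,z)→(p2,z,left)
state=p2 head=-4 tape=[_]zzyxy   (p2,_)→(p2,z,right)
state=p2 head=-3 tape=z[z]zyxy   (p2,z)→(p3,_,right)
state=p3 head=-2 tape=z_[z]yxy   (p3,z)→(p1,x,left)
state=p1 head=-3 tape=z[_]xyxy   (p1,_)→(p2,y,left)
state=p2 head=-4 tape=[z]yxyxy   (p2,z)→(p3,_,right)
state=p3 head=-3 tape=_[y]xyxy   (p3,y)→(p0,z,right)
state=p0 head=-2 tape=_z[x]yxy   (p0,x)→(p0,x,left)
state=p0 head=-3 tape=_[z]xyxy   (p0,z)→(p1,y,right)
state=p1 head=-2 tape=_y[x]yxy   (p1,x)→(p0,x,left)
state=p0 head=-3 tape=_[y]xyxy   (p0,y)→(p2,x,left)
state=p2 head=-4 tape=[_]xxyxy   (p2,_)→(p2,z,right)
state=p2 head=-3 tape=z[x]xyxy
The non-blank tape span at halt is zxxyxy.

zxxyxy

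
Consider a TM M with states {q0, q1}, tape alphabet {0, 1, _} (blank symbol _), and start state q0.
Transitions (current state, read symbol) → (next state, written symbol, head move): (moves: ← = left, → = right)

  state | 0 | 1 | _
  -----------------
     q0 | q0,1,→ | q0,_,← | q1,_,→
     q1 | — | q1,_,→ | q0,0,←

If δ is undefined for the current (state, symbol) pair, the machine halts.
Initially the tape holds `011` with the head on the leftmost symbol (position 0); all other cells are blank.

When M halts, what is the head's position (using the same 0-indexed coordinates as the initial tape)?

0

state=q0 head=0 tape=_[0]11   (q0,0)→(q0,1,→)
state=q0 head=1 tape=_1[1]1   (q0,1)→(q0,_,←)
state=q0 head=0 tape=_[1]_1   (q0,1)→(q0,_,←)
state=q0 head=-1 tape=[_]__1   (q0,_)→(q1,_,→)
state=q1 head=0 tape=_[_]_1   (q1,_)→(q0,0,←)
state=q0 head=-1 tape=[_]0_1   (q0,_)→(q1,_,→)
state=q1 head=0 tape=_[0]_1
At halt the head is at cell 0.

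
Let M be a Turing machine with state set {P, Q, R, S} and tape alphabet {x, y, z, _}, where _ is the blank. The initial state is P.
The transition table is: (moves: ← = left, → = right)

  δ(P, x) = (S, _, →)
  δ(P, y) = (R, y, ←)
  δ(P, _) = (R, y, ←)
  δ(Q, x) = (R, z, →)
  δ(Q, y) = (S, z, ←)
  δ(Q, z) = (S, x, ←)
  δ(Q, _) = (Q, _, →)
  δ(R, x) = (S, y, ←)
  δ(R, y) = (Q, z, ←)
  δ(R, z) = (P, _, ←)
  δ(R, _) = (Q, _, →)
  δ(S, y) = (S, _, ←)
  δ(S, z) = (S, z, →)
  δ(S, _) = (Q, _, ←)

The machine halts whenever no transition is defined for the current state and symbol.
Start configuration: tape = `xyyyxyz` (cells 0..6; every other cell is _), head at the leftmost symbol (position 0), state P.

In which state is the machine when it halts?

P

P | _[x]yyyxyz   read x → write _, move →, go to S
S | __[y]yyxyz   read y → write _, move ←, go to S
S | _[_]_yyxyz   read _ → write _, move ←, go to Q
Q | [_]__yyxyz   read _ → write _, move →, go to Q
Q | _[_]_yyxyz   read _ → write _, move →, go to Q
Q | __[_]yyxyz   read _ → write _, move →, go to Q
Q | ___[y]yxyz   read y → write z, move ←, go to S
S | __[_]zyxyz   read _ → write _, move ←, go to Q
Q | _[_]_zyxyz   read _ → write _, move →, go to Q
Q | __[_]zyxyz   read _ → write _, move →, go to Q
Q | ___[z]yxyz   read z → write x, move ←, go to S
S | __[_]xyxyz   read _ → write _, move ←, go to Q
Q | _[_]_xyxyz   read _ → write _, move →, go to Q
Q | __[_]xyxyz   read _ → write _, move →, go to Q
Q | ___[x]yxyz   read x → write z, move →, go to R
R | ___z[y]xyz   read y → write z, move ←, go to Q
Q | ___[z]zxyz   read z → write x, move ←, go to S
S | __[_]xzxyz   read _ → write _, move ←, go to Q
Q | _[_]_xzxyz   read _ → write _, move →, go to Q
Q | __[_]xzxyz   read _ → write _, move →, go to Q
Q | ___[x]zxyz   read x → write z, move →, go to R
R | ___z[z]xyz   read z → write _, move ←, go to P
P | ___[z]_xyz
No transition is defined for (P, z); M halts in state P.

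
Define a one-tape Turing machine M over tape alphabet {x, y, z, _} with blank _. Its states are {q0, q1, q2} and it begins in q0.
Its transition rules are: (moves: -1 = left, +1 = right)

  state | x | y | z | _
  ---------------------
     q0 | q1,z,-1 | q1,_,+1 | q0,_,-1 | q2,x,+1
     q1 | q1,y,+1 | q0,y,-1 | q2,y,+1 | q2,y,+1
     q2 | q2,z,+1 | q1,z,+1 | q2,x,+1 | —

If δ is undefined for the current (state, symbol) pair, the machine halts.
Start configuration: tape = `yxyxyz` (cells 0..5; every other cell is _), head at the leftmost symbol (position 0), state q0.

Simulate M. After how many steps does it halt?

14

q0 | [y]xyxyz_   read y → write _, move +1, go to q1
q1 | _[x]yxyz_   read x → write y, move +1, go to q1
q1 | _y[y]xyz_   read y → write y, move -1, go to q0
q0 | _[y]yxyz_   read y → write _, move +1, go to q1
q1 | __[y]xyz_   read y → write y, move -1, go to q0
q0 | _[_]yxyz_   read _ → write x, move +1, go to q2
q2 | _x[y]xyz_   read y → write z, move +1, go to q1
q1 | _xz[x]yz_   read x → write y, move +1, go to q1
q1 | _xzy[y]z_   read y → write y, move -1, go to q0
q0 | _xz[y]yz_   read y → write _, move +1, go to q1
q1 | _xz_[y]z_   read y → write y, move -1, go to q0
q0 | _xz[_]yz_   read _ → write x, move +1, go to q2
q2 | _xzx[y]z_   read y → write z, move +1, go to q1
q1 | _xzxz[z]_   read z → write y, move +1, go to q2
q2 | _xzxzy[_]
M halts after 14 transitions.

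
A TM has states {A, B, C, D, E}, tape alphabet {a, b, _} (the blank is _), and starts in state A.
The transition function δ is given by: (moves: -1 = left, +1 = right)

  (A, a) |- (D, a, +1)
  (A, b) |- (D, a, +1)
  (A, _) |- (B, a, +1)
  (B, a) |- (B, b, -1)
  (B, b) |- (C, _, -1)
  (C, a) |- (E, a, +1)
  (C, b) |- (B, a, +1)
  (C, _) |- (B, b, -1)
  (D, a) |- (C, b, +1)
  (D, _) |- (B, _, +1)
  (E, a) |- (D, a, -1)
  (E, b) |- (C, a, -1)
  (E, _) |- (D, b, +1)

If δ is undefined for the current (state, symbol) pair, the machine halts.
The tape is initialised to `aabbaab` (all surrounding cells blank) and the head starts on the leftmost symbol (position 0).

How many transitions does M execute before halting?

A | [a]abbaab___   read a → write a, move +1, go to D
D | a[a]bbaab___   read a → write b, move +1, go to C
C | ab[b]baab___   read b → write a, move +1, go to B
B | aba[b]aab___   read b → write _, move -1, go to C
C | ab[a]_aab___   read a → write a, move +1, go to E
E | aba[_]aab___   read _ → write b, move +1, go to D
D | abab[a]ab___   read a → write b, move +1, go to C
C | ababb[a]b___   read a → write a, move +1, go to E
E | ababba[b]___   read b → write a, move -1, go to C
C | ababb[a]a___   read a → write a, move +1, go to E
E | ababba[a]___   read a → write a, move -1, go to D
D | ababb[a]a___   read a → write b, move +1, go to C
C | ababbb[a]___   read a → write a, move +1, go to E
E | ababbba[_]__   read _ → write b, move +1, go to D
D | ababbbab[_]_   read _ → write _, move +1, go to B
B | ababbbab_[_]
M halts after 15 transitions.

15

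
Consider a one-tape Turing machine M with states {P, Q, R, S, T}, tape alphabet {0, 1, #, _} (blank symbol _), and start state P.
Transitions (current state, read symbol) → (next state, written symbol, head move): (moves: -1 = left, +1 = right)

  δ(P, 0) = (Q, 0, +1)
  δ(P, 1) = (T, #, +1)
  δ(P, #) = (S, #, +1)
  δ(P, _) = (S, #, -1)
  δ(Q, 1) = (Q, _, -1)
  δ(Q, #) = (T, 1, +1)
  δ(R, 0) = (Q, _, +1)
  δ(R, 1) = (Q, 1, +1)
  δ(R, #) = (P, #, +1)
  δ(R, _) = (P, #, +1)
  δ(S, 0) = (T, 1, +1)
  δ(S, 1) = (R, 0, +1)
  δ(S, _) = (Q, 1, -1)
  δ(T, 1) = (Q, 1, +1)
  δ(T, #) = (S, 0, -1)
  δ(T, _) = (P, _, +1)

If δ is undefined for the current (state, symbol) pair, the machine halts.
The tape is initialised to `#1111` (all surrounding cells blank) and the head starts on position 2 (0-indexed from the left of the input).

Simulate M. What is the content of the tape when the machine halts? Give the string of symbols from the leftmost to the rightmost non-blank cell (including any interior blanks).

state=P head=2 tape=_#1[1]11   (P,1)→(T,#,+1)
state=T head=3 tape=_#1#[1]1   (T,1)→(Q,1,+1)
state=Q head=4 tape=_#1#1[1]   (Q,1)→(Q,_,-1)
state=Q head=3 tape=_#1#[1]_   (Q,1)→(Q,_,-1)
state=Q head=2 tape=_#1[#]__   (Q,#)→(T,1,+1)
state=T head=3 tape=_#11[_]_   (T,_)→(P,_,+1)
state=P head=4 tape=_#11_[_]   (P,_)→(S,#,-1)
state=S head=3 tape=_#11[_]#   (S,_)→(Q,1,-1)
state=Q head=2 tape=_#1[1]1#   (Q,1)→(Q,_,-1)
state=Q head=1 tape=_#[1]_1#   (Q,1)→(Q,_,-1)
state=Q head=0 tape=_[#]__1#   (Q,#)→(T,1,+1)
state=T head=1 tape=_1[_]_1#   (T,_)→(P,_,+1)
state=P head=2 tape=_1_[_]1#   (P,_)→(S,#,-1)
state=S head=1 tape=_1[_]#1#   (S,_)→(Q,1,-1)
state=Q head=0 tape=_[1]1#1#   (Q,1)→(Q,_,-1)
state=Q head=-1 tape=[_]_1#1#
The non-blank tape span at halt is 1#1#.

1#1#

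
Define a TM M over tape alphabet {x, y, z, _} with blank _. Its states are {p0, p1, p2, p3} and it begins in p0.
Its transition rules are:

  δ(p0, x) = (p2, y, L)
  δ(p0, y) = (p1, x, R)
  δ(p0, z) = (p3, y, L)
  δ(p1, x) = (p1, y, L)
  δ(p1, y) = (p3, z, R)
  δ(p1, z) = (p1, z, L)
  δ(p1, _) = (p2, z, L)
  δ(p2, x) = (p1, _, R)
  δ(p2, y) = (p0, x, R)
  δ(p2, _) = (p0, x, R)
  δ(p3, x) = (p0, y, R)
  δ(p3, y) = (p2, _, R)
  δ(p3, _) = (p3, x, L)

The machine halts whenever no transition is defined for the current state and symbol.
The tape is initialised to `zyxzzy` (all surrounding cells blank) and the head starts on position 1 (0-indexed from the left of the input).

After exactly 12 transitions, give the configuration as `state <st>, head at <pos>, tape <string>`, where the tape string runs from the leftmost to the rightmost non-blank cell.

p0 | __z[y]xzzy   read y → write x, move R, go to p1
p1 | __zx[x]zzy   read x → write y, move L, go to p1
p1 | __z[x]yzzy   read x → write y, move L, go to p1
p1 | __[z]yyzzy   read z → write z, move L, go to p1
p1 | _[_]zyyzzy   read _ → write z, move L, go to p2
p2 | [_]zzyyzzy   read _ → write x, move R, go to p0
p0 | x[z]zyyzzy   read z → write y, move L, go to p3
p3 | [x]yzyyzzy   read x → write y, move R, go to p0
p0 | y[y]zyyzzy   read y → write x, move R, go to p1
p1 | yx[z]yyzzy   read z → write z, move L, go to p1
p1 | y[x]zyyzzy   read x → write y, move L, go to p1
p1 | [y]yzyyzzy   read y → write z, move R, go to p3
p3 | z[y]zyyzzy
After 12 steps: state p3, head at -1, tape zyzyyzzy.

state p3, head at -1, tape zyzyyzzy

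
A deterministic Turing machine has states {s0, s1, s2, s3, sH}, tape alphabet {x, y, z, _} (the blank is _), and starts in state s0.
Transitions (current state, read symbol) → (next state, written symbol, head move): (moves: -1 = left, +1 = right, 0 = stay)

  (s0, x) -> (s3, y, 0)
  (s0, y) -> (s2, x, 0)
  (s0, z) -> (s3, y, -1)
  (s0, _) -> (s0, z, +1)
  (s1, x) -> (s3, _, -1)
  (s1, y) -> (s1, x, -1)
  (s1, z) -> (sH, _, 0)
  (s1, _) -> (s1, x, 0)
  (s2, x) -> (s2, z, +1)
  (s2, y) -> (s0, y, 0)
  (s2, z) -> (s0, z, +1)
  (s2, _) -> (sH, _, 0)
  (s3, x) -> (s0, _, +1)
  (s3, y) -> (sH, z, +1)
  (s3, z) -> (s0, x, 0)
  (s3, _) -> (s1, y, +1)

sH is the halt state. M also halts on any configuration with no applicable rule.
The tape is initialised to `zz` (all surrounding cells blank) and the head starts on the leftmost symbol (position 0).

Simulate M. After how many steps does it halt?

s0 | ___[z]z   read z → write y, move -1, go to s3
s3 | __[_]yz   read _ → write y, move +1, go to s1
s1 | __y[y]z   read y → write x, move -1, go to s1
s1 | __[y]xz   read y → write x, move -1, go to s1
s1 | _[_]xxz   read _ → write x, move 0, go to s1
s1 | _[x]xxz   read x → write _, move -1, go to s3
s3 | [_]_xxz   read _ → write y, move +1, go to s1
s1 | y[_]xxz   read _ → write x, move 0, go to s1
s1 | y[x]xxz   read x → write _, move -1, go to s3
s3 | [y]_xxz   read y → write z, move +1, go to sH
sH | z[_]xxz
M halts after 10 transitions.

10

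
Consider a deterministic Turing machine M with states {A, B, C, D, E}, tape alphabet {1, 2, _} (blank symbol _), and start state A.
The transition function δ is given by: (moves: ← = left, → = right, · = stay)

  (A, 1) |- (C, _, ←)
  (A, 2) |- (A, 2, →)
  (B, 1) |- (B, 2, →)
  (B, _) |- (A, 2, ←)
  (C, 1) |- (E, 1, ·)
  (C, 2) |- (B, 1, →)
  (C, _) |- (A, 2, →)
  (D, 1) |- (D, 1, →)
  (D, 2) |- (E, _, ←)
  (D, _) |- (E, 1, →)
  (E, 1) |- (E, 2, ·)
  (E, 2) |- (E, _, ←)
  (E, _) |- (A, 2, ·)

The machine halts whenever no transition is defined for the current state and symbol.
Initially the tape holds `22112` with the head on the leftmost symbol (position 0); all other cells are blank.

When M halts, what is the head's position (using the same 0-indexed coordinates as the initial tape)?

0

state=A head=0 tape=_[2]2112   (A,2)→(A,2,→)
state=A head=1 tape=_2[2]112   (A,2)→(A,2,→)
state=A head=2 tape=_22[1]12   (A,1)→(C,_,←)
state=C head=1 tape=_2[2]_12   (C,2)→(B,1,→)
state=B head=2 tape=_21[_]12   (B,_)→(A,2,←)
state=A head=1 tape=_2[1]212   (A,1)→(C,_,←)
state=C head=0 tape=_[2]_212   (C,2)→(B,1,→)
state=B head=1 tape=_1[_]212   (B,_)→(A,2,←)
state=A head=0 tape=_[1]2212   (A,1)→(C,_,←)
state=C head=-1 tape=[_]_2212   (C,_)→(A,2,→)
state=A head=0 tape=2[_]2212
At halt the head is at cell 0.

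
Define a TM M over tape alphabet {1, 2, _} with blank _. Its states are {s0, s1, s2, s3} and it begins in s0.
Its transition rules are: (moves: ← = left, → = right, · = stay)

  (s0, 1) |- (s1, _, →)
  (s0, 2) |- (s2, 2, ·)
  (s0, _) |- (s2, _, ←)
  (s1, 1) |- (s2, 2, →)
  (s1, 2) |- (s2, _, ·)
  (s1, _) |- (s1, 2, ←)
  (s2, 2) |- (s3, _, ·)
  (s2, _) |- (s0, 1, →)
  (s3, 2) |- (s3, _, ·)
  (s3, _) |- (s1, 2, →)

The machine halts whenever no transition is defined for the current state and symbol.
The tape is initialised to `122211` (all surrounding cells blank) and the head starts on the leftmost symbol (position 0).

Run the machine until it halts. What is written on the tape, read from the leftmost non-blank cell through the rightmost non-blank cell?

state=s0 head=0 tape=[1]22211__   (s0,1)→(s1,_,→)
state=s1 head=1 tape=_[2]2211__   (s1,2)→(s2,_,·)
state=s2 head=1 tape=_[_]2211__   (s2,_)→(s0,1,→)
state=s0 head=2 tape=_1[2]211__   (s0,2)→(s2,2,·)
state=s2 head=2 tape=_1[2]211__   (s2,2)→(s3,_,·)
state=s3 head=2 tape=_1[_]211__   (s3,_)→(s1,2,→)
state=s1 head=3 tape=_12[2]11__   (s1,2)→(s2,_,·)
state=s2 head=3 tape=_12[_]11__   (s2,_)→(s0,1,→)
state=s0 head=4 tape=_121[1]1__   (s0,1)→(s1,_,→)
state=s1 head=5 tape=_121_[1]__   (s1,1)→(s2,2,→)
state=s2 head=6 tape=_121_2[_]_   (s2,_)→(s0,1,→)
state=s0 head=7 tape=_121_21[_]   (s0,_)→(s2,_,←)
state=s2 head=6 tape=_121_2[1]_
The non-blank tape span at halt is 121_21.

121_21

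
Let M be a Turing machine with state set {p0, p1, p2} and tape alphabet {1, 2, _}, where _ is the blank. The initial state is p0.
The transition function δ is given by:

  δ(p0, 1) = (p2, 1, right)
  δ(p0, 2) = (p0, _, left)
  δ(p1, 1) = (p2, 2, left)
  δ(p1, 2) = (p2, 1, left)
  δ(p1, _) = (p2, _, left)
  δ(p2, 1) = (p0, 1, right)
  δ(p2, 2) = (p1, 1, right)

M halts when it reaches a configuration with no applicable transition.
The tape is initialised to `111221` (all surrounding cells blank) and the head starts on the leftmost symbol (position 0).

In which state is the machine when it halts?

p0

p0 | [1]11221_   read 1 → write 1, move right, go to p2
p2 | 1[1]1221_   read 1 → write 1, move right, go to p0
p0 | 11[1]221_   read 1 → write 1, move right, go to p2
p2 | 111[2]21_   read 2 → write 1, move right, go to p1
p1 | 1111[2]1_   read 2 → write 1, move left, go to p2
p2 | 111[1]11_   read 1 → write 1, move right, go to p0
p0 | 1111[1]1_   read 1 → write 1, move right, go to p2
p2 | 11111[1]_   read 1 → write 1, move right, go to p0
p0 | 111111[_]
No transition is defined for (p0, _); M halts in state p0.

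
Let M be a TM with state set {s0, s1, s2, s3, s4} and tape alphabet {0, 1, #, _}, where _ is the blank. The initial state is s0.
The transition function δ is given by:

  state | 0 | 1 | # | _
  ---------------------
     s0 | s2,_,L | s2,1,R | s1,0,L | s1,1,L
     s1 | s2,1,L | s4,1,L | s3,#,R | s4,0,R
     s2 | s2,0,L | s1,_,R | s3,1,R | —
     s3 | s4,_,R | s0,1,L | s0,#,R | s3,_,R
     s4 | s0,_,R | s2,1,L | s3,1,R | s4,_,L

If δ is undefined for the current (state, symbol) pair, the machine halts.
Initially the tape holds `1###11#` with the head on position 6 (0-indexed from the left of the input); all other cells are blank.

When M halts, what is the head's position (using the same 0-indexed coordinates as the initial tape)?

3

state=s0 head=6 tape=1###11[#]   (s0,#)→(s1,0,L)
state=s1 head=5 tape=1###1[1]0   (s1,1)→(s4,1,L)
state=s4 head=4 tape=1###[1]10   (s4,1)→(s2,1,L)
state=s2 head=3 tape=1##[#]110   (s2,#)→(s3,1,R)
state=s3 head=4 tape=1##1[1]10   (s3,1)→(s0,1,L)
state=s0 head=3 tape=1##[1]110   (s0,1)→(s2,1,R)
state=s2 head=4 tape=1##1[1]10   (s2,1)→(s1,_,R)
state=s1 head=5 tape=1##1_[1]0   (s1,1)→(s4,1,L)
state=s4 head=4 tape=1##1[_]10   (s4,_)→(s4,_,L)
state=s4 head=3 tape=1##[1]_10   (s4,1)→(s2,1,L)
state=s2 head=2 tape=1#[#]1_10   (s2,#)→(s3,1,R)
state=s3 head=3 tape=1#1[1]_10   (s3,1)→(s0,1,L)
state=s0 head=2 tape=1#[1]1_10   (s0,1)→(s2,1,R)
state=s2 head=3 tape=1#1[1]_10   (s2,1)→(s1,_,R)
state=s1 head=4 tape=1#1_[_]10   (s1,_)→(s4,0,R)
state=s4 head=5 tape=1#1_0[1]0   (s4,1)→(s2,1,L)
state=s2 head=4 tape=1#1_[0]10   (s2,0)→(s2,0,L)
state=s2 head=3 tape=1#1[_]010
At halt the head is at cell 3.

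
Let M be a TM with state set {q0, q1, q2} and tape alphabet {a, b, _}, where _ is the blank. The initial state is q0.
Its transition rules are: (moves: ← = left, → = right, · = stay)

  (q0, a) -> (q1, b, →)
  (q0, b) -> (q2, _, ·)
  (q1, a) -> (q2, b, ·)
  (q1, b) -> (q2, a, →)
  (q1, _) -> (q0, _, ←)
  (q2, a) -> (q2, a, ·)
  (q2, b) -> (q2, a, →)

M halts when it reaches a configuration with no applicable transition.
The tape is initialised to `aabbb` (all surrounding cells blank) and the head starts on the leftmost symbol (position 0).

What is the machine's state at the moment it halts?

q0 | [a]abbb_   read a → write b, move →, go to q1
q1 | b[a]bbb_   read a → write b, move ·, go to q2
q2 | b[b]bbb_   read b → write a, move →, go to q2
q2 | ba[b]bb_   read b → write a, move →, go to q2
q2 | baa[b]b_   read b → write a, move →, go to q2
q2 | baaa[b]_   read b → write a, move →, go to q2
q2 | baaaa[_]
No transition is defined for (q2, _); M halts in state q2.

q2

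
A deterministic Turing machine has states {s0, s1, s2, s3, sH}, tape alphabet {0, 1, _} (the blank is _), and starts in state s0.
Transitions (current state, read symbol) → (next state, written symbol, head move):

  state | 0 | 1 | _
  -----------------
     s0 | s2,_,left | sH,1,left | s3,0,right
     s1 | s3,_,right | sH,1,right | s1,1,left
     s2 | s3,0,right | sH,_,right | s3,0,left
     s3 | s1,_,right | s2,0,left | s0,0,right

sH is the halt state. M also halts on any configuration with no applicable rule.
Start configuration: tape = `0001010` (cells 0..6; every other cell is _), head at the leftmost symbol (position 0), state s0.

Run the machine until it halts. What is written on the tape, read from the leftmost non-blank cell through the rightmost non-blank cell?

000000010

s0 | __[0]001010   read 0 → write _, move left, go to s2
s2 | _[_]_001010   read _ → write 0, move left, go to s3
s3 | [_]0_001010   read _ → write 0, move right, go to s0
s0 | 0[0]_001010   read 0 → write _, move left, go to s2
s2 | [0]__001010   read 0 → write 0, move right, go to s3
s3 | 0[_]_001010   read _ → write 0, move right, go to s0
s0 | 00[_]001010   read _ → write 0, move right, go to s3
s3 | 000[0]01010   read 0 → write _, move right, go to s1
s1 | 000_[0]1010   read 0 → write _, move right, go to s3
s3 | 000__[1]010   read 1 → write 0, move left, go to s2
s2 | 000_[_]0010   read _ → write 0, move left, go to s3
s3 | 000[_]00010   read _ → write 0, move right, go to s0
s0 | 0000[0]0010   read 0 → write _, move left, go to s2
s2 | 000[0]_0010   read 0 → write 0, move right, go to s3
s3 | 0000[_]0010   read _ → write 0, move right, go to s0
s0 | 00000[0]010   read 0 → write _, move left, go to s2
s2 | 0000[0]_010   read 0 → write 0, move right, go to s3
s3 | 00000[_]010   read _ → write 0, move right, go to s0
s0 | 000000[0]10   read 0 → write _, move left, go to s2
s2 | 00000[0]_10   read 0 → write 0, move right, go to s3
s3 | 000000[_]10   read _ → write 0, move right, go to s0
s0 | 0000000[1]0   read 1 → write 1, move left, go to sH
sH | 000000[0]10
The non-blank tape span at halt is 000000010.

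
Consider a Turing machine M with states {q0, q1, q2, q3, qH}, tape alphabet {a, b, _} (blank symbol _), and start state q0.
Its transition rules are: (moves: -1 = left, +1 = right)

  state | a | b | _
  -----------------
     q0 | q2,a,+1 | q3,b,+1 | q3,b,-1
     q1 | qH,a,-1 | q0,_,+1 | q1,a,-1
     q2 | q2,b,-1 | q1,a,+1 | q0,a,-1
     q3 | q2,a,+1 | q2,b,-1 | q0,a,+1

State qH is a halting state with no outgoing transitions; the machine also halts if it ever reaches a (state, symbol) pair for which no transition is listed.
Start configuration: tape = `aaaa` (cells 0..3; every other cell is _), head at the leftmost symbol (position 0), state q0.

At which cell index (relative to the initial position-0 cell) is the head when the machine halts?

5

q0 | ___[a]aaa____   read a → write a, move +1, go to q2
q2 | ___a[a]aa____   read a → write b, move -1, go to q2
q2 | ___[a]baa____   read a → write b, move -1, go to q2
q2 | __[_]bbaa____   read _ → write a, move -1, go to q0
q0 | _[_]abbaa____   read _ → write b, move -1, go to q3
q3 | [_]babbaa____   read _ → write a, move +1, go to q0
q0 | a[b]abbaa____   read b → write b, move +1, go to q3
q3 | ab[a]bbaa____   read a → write a, move +1, go to q2
q2 | aba[b]baa____   read b → write a, move +1, go to q1
q1 | abaa[b]aa____   read b → write _, move +1, go to q0
q0 | abaa_[a]a____   read a → write a, move +1, go to q2
q2 | abaa_a[a]____   read a → write b, move -1, go to q2
q2 | abaa_[a]b____   read a → write b, move -1, go to q2
q2 | abaa[_]bb____   read _ → write a, move -1, go to q0
q0 | aba[a]abb____   read a → write a, move +1, go to q2
q2 | abaa[a]bb____   read a → write b, move -1, go to q2
q2 | aba[a]bbb____   read a → write b, move -1, go to q2
q2 | ab[a]bbbb____   read a → write b, move -1, go to q2
q2 | a[b]bbbbb____   read b → write a, move +1, go to q1
q1 | aa[b]bbbb____   read b → write _, move +1, go to q0
q0 | aa_[b]bbb____   read b → write b, move +1, go to q3
q3 | aa_b[b]bb____   read b → write b, move -1, go to q2
q2 | aa_[b]bbb____   read b → write a, move +1, go to q1
q1 | aa_a[b]bb____   read b → write _, move +1, go to q0
q0 | aa_a_[b]b____   read b → write b, move +1, go to q3
q3 | aa_a_b[b]____   read b → write b, move -1, go to q2
q2 | aa_a_[b]b____   read b → write a, move +1, go to q1
q1 | aa_a_a[b]____   read b → write _, move +1, go to q0
q0 | aa_a_a_[_]___   read _ → write b, move -1, go to q3
q3 | aa_a_a[_]b___   read _ → write a, move +1, go to q0
q0 | aa_a_aa[b]___   read b → write b, move +1, go to q3
q3 | aa_a_aab[_]__   read _ → write a, move +1, go to q0
q0 | aa_a_aaba[_]_   read _ → write b, move -1, go to q3
q3 | aa_a_aab[a]b_   read a → write a, move +1, go to q2
q2 | aa_a_aaba[b]_   read b → write a, move +1, go to q1
q1 | aa_a_aabaa[_]   read _ → write a, move -1, go to q1
q1 | aa_a_aaba[a]a   read a → write a, move -1, go to qH
qH | aa_a_aab[a]aa
At halt the head is at cell 5.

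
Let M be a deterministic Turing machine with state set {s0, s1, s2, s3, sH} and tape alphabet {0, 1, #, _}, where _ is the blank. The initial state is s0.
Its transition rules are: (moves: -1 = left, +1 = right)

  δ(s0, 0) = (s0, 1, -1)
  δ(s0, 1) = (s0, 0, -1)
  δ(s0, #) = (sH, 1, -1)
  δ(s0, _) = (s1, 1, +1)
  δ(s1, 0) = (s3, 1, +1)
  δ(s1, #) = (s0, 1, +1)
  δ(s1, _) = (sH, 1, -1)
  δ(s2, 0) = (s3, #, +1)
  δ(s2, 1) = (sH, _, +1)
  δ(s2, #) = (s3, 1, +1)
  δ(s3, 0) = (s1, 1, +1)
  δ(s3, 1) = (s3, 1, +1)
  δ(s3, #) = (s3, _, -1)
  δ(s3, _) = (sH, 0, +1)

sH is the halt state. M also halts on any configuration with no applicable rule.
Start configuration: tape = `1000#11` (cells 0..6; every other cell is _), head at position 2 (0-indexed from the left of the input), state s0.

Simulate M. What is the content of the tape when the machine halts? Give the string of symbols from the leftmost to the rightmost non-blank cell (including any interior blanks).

s0 | __10[0]0#11__   read 0 → write 1, move -1, go to s0
s0 | __1[0]10#11__   read 0 → write 1, move -1, go to s0
s0 | __[1]110#11__   read 1 → write 0, move -1, go to s0
s0 | _[_]0110#11__   read _ → write 1, move +1, go to s1
s1 | _1[0]110#11__   read 0 → write 1, move +1, go to s3
s3 | _11[1]10#11__   read 1 → write 1, move +1, go to s3
s3 | _111[1]0#11__   read 1 → write 1, move +1, go to s3
s3 | _1111[0]#11__   read 0 → write 1, move +1, go to s1
s1 | _11111[#]11__   read # → write 1, move +1, go to s0
s0 | _111111[1]1__   read 1 → write 0, move -1, go to s0
s0 | _11111[1]01__   read 1 → write 0, move -1, go to s0
s0 | _1111[1]001__   read 1 → write 0, move -1, go to s0
s0 | _111[1]0001__   read 1 → write 0, move -1, go to s0
s0 | _11[1]00001__   read 1 → write 0, move -1, go to s0
s0 | _1[1]000001__   read 1 → write 0, move -1, go to s0
s0 | _[1]0000001__   read 1 → write 0, move -1, go to s0
s0 | [_]00000001__   read _ → write 1, move +1, go to s1
s1 | 1[0]0000001__   read 0 → write 1, move +1, go to s3
s3 | 11[0]000001__   read 0 → write 1, move +1, go to s1
s1 | 111[0]00001__   read 0 → write 1, move +1, go to s3
s3 | 1111[0]0001__   read 0 → write 1, move +1, go to s1
s1 | 11111[0]001__   read 0 → write 1, move +1, go to s3
s3 | 111111[0]01__   read 0 → write 1, move +1, go to s1
s1 | 1111111[0]1__   read 0 → write 1, move +1, go to s3
s3 | 11111111[1]__   read 1 → write 1, move +1, go to s3
s3 | 111111111[_]_   read _ → write 0, move +1, go to sH
sH | 1111111110[_]
The non-blank tape span at halt is 1111111110.

1111111110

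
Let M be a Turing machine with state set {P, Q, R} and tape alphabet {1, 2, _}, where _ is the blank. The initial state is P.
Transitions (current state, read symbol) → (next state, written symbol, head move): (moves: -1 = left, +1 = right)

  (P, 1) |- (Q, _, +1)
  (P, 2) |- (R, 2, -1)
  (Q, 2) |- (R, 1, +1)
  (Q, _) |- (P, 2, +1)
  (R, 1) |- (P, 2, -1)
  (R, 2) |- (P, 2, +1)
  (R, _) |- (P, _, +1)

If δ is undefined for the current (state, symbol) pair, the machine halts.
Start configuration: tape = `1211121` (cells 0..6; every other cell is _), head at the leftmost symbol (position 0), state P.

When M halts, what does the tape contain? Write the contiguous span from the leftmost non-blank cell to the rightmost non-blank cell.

12_2

P | [1]211121__   read 1 → write _, move +1, go to Q
Q | _[2]11121__   read 2 → write 1, move +1, go to R
R | _1[1]1121__   read 1 → write 2, move -1, go to P
P | _[1]21121__   read 1 → write _, move +1, go to Q
Q | __[2]1121__   read 2 → write 1, move +1, go to R
R | __1[1]121__   read 1 → write 2, move -1, go to P
P | __[1]2121__   read 1 → write _, move +1, go to Q
Q | ___[2]121__   read 2 → write 1, move +1, go to R
R | ___1[1]21__   read 1 → write 2, move -1, go to P
P | ___[1]221__   read 1 → write _, move +1, go to Q
Q | ____[2]21__   read 2 → write 1, move +1, go to R
R | ____1[2]1__   read 2 → write 2, move +1, go to P
P | ____12[1]__   read 1 → write _, move +1, go to Q
Q | ____12_[_]_   read _ → write 2, move +1, go to P
P | ____12_2[_]
The non-blank tape span at halt is 12_2.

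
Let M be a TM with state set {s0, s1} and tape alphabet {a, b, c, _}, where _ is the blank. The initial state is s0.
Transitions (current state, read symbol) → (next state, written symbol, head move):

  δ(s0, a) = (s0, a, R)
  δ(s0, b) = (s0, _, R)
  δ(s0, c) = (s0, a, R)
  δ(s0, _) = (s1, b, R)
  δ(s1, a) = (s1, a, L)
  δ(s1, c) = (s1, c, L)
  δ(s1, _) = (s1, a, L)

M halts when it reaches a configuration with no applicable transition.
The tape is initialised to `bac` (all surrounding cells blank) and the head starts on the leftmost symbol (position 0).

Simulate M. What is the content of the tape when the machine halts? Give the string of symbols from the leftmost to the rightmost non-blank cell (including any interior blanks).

aaba

state=s0 head=0 tape=[b]ac__   (s0,b)→(s0,_,R)
state=s0 head=1 tape=_[a]c__   (s0,a)→(s0,a,R)
state=s0 head=2 tape=_a[c]__   (s0,c)→(s0,a,R)
state=s0 head=3 tape=_aa[_]_   (s0,_)→(s1,b,R)
state=s1 head=4 tape=_aab[_]   (s1,_)→(s1,a,L)
state=s1 head=3 tape=_aa[b]a
The non-blank tape span at halt is aaba.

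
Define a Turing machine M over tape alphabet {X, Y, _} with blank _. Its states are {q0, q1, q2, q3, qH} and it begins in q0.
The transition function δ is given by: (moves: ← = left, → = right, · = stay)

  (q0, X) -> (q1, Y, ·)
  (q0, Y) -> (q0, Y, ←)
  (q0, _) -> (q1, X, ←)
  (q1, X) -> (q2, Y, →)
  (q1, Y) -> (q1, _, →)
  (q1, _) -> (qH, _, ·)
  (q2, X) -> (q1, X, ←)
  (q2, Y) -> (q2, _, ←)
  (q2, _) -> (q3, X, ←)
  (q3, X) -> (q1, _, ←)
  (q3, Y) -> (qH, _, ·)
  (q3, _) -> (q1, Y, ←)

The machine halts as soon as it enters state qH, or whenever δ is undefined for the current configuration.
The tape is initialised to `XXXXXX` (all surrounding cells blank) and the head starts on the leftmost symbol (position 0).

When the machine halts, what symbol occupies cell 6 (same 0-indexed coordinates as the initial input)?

X

state=q0 head=0 tape=[X]XXXXX_   (q0,X)→(q1,Y,·)
state=q1 head=0 tape=[Y]XXXXX_   (q1,Y)→(q1,_,→)
state=q1 head=1 tape=_[X]XXXX_   (q1,X)→(q2,Y,→)
state=q2 head=2 tape=_Y[X]XXX_   (q2,X)→(q1,X,←)
state=q1 head=1 tape=_[Y]XXXX_   (q1,Y)→(q1,_,→)
state=q1 head=2 tape=__[X]XXX_   (q1,X)→(q2,Y,→)
state=q2 head=3 tape=__Y[X]XX_   (q2,X)→(q1,X,←)
state=q1 head=2 tape=__[Y]XXX_   (q1,Y)→(q1,_,→)
state=q1 head=3 tape=___[X]XX_   (q1,X)→(q2,Y,→)
state=q2 head=4 tape=___Y[X]X_   (q2,X)→(q1,X,←)
state=q1 head=3 tape=___[Y]XX_   (q1,Y)→(q1,_,→)
state=q1 head=4 tape=____[X]X_   (q1,X)→(q2,Y,→)
state=q2 head=5 tape=____Y[X]_   (q2,X)→(q1,X,←)
state=q1 head=4 tape=____[Y]X_   (q1,Y)→(q1,_,→)
state=q1 head=5 tape=_____[X]_   (q1,X)→(q2,Y,→)
state=q2 head=6 tape=_____Y[_]   (q2,_)→(q3,X,←)
state=q3 head=5 tape=_____[Y]X   (q3,Y)→(qH,_,·)
state=qH head=5 tape=_____[_]X
Cell 6 holds X when M halts.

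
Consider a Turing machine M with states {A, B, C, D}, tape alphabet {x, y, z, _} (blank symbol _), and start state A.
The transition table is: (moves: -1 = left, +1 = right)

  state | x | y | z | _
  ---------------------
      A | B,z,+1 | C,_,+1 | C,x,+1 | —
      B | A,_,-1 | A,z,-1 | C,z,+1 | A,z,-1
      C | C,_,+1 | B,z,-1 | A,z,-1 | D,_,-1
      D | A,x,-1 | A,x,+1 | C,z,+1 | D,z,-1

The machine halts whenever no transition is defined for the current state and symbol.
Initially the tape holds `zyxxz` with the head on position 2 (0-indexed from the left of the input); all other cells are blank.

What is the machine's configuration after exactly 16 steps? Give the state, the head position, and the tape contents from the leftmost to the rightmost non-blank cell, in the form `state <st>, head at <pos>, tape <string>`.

state C, head at 2, tape zzz_z

A | zy[x]xz   read x → write z, move +1, go to B
B | zyz[x]z   read x → write _, move -1, go to A
A | zy[z]_z   read z → write x, move +1, go to C
C | zyx[_]z   read _ → write _, move -1, go to D
D | zy[x]_z   read x → write x, move -1, go to A
A | z[y]x_z   read y → write _, move +1, go to C
C | z_[x]_z   read x → write _, move +1, go to C
C | z__[_]z   read _ → write _, move -1, go to D
D | z_[_]_z   read _ → write z, move -1, go to D
D | z[_]z_z   read _ → write z, move -1, go to D
D | [z]zz_z   read z → write z, move +1, go to C
C | z[z]z_z   read z → write z, move -1, go to A
A | [z]zz_z   read z → write x, move +1, go to C
C | x[z]z_z   read z → write z, move -1, go to A
A | [x]zz_z   read x → write z, move +1, go to B
B | z[z]z_z   read z → write z, move +1, go to C
C | zz[z]_z
After 16 steps: state C, head at 2, tape zzz_z.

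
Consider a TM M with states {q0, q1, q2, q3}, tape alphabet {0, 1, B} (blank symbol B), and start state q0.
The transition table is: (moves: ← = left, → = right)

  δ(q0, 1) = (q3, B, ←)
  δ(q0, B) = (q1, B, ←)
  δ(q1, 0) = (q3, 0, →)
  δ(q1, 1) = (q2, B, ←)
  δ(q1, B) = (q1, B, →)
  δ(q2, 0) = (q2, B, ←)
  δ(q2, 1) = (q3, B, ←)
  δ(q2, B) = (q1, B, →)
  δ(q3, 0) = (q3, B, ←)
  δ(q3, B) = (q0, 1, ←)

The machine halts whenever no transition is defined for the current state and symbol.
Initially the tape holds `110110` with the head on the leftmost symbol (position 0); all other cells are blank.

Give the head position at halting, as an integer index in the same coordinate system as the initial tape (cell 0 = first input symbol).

state=q0 head=0 tape=BBB[1]10110   (q0,1)→(q3,B,←)
state=q3 head=-1 tape=BB[B]B10110   (q3,B)→(q0,1,←)
state=q0 head=-2 tape=B[B]1B10110   (q0,B)→(q1,B,←)
state=q1 head=-3 tape=[B]B1B10110   (q1,B)→(q1,B,→)
state=q1 head=-2 tape=B[B]1B10110   (q1,B)→(q1,B,→)
state=q1 head=-1 tape=BB[1]B10110   (q1,1)→(q2,B,←)
state=q2 head=-2 tape=B[B]BB10110   (q2,B)→(q1,B,→)
state=q1 head=-1 tape=BB[B]B10110   (q1,B)→(q1,B,→)
state=q1 head=0 tape=BBB[B]10110   (q1,B)→(q1,B,→)
state=q1 head=1 tape=BBBB[1]0110   (q1,1)→(q2,B,←)
state=q2 head=0 tape=BBB[B]B0110   (q2,B)→(q1,B,→)
state=q1 head=1 tape=BBBB[B]0110   (q1,B)→(q1,B,→)
state=q1 head=2 tape=BBBBB[0]110   (q1,0)→(q3,0,→)
state=q3 head=3 tape=BBBBB0[1]10
At halt the head is at cell 3.

3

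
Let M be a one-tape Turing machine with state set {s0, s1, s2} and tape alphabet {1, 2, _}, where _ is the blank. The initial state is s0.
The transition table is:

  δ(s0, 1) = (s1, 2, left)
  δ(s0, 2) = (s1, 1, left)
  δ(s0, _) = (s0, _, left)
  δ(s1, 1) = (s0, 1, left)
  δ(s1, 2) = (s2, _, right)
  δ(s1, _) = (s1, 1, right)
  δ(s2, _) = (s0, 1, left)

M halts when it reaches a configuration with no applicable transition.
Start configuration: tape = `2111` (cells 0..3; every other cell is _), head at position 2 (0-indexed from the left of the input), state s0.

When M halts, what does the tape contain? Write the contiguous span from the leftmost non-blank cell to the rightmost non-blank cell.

state=s0 head=2 tape=__21[1]1   (s0,1)→(s1,2,left)
state=s1 head=1 tape=__2[1]21   (s1,1)→(s0,1,left)
state=s0 head=0 tape=__[2]121   (s0,2)→(s1,1,left)
state=s1 head=-1 tape=_[_]1121   (s1,_)→(s1,1,right)
state=s1 head=0 tape=_1[1]121   (s1,1)→(s0,1,left)
state=s0 head=-1 tape=_[1]1121   (s0,1)→(s1,2,left)
state=s1 head=-2 tape=[_]21121   (s1,_)→(s1,1,right)
state=s1 head=-1 tape=1[2]1121   (s1,2)→(s2,_,right)
state=s2 head=0 tape=1_[1]121
The non-blank tape span at halt is 1_1121.

1_1121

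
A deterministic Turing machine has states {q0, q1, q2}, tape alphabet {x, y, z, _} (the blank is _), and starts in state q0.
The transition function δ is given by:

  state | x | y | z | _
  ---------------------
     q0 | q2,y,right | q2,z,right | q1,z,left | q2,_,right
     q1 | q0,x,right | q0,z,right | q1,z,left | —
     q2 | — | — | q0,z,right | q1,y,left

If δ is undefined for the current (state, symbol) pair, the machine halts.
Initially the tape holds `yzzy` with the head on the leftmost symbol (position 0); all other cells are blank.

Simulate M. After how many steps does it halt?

q0 | _[y]zzy   read y → write z, move right, go to q2
q2 | _z[z]zy   read z → write z, move right, go to q0
q0 | _zz[z]y   read z → write z, move left, go to q1
q1 | _z[z]zy   read z → write z, move left, go to q1
q1 | _[z]zzy   read z → write z, move left, go to q1
q1 | [_]zzzy
M halts after 5 transitions.

5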